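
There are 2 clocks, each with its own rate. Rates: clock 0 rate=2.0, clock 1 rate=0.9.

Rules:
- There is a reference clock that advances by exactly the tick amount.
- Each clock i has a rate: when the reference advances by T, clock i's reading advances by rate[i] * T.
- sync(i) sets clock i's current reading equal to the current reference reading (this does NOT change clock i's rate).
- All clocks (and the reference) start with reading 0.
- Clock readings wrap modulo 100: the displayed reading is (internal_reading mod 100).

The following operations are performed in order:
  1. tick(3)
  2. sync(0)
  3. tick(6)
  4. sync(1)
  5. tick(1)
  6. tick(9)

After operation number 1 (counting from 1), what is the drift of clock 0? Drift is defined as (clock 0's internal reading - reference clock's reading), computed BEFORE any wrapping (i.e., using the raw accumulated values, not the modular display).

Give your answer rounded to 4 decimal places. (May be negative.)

After op 1 tick(3): ref=3.0000 raw=[6.0000 2.7000]
Drift of clock 0 after op 1: 6.0000 - 3.0000 = 3.0000

Answer: 3.0000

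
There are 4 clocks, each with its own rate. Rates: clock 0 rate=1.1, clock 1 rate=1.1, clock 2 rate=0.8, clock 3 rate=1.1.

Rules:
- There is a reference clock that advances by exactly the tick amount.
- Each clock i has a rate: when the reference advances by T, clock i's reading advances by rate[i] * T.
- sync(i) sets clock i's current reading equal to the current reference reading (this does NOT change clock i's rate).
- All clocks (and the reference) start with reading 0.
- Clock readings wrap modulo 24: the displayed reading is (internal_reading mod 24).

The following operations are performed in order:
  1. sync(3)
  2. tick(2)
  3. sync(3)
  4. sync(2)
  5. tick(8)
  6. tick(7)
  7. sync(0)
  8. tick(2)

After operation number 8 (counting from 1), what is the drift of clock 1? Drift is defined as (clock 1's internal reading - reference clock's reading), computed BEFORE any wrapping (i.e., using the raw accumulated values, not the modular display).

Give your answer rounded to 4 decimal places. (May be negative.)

Answer: 1.9000

Derivation:
After op 1 sync(3): ref=0.0000 raw=[0.0000 0.0000 0.0000 0.0000]
After op 2 tick(2): ref=2.0000 raw=[2.2000 2.2000 1.6000 2.2000]
After op 3 sync(3): ref=2.0000 raw=[2.2000 2.2000 1.6000 2.0000]
After op 4 sync(2): ref=2.0000 raw=[2.2000 2.2000 2.0000 2.0000]
After op 5 tick(8): ref=10.0000 raw=[11.0000 11.0000 8.4000 10.8000]
After op 6 tick(7): ref=17.0000 raw=[18.7000 18.7000 14.0000 18.5000]
After op 7 sync(0): ref=17.0000 raw=[17.0000 18.7000 14.0000 18.5000]
After op 8 tick(2): ref=19.0000 raw=[19.2000 20.9000 15.6000 20.7000]
Drift of clock 1 after op 8: 20.9000 - 19.0000 = 1.9000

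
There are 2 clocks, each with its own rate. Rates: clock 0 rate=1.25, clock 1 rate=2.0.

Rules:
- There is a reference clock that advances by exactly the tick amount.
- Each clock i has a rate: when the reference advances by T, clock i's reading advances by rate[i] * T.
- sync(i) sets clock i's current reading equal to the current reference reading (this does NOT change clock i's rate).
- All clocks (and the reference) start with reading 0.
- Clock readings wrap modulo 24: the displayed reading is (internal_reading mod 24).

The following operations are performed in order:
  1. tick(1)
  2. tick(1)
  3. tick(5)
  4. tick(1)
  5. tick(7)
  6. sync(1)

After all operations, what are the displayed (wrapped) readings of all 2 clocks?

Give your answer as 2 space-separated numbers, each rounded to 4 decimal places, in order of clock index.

After op 1 tick(1): ref=1.0000 raw=[1.2500 2.0000]
After op 2 tick(1): ref=2.0000 raw=[2.5000 4.0000]
After op 3 tick(5): ref=7.0000 raw=[8.7500 14.0000]
After op 4 tick(1): ref=8.0000 raw=[10.0000 16.0000]
After op 5 tick(7): ref=15.0000 raw=[18.7500 30.0000]
After op 6 sync(1): ref=15.0000 raw=[18.7500 15.0000]
Wrap final raw readings (mod 24): 18.7500 mod 24 = 18.7500; 15.0000 mod 24 = 15.0000

Answer: 18.7500 15.0000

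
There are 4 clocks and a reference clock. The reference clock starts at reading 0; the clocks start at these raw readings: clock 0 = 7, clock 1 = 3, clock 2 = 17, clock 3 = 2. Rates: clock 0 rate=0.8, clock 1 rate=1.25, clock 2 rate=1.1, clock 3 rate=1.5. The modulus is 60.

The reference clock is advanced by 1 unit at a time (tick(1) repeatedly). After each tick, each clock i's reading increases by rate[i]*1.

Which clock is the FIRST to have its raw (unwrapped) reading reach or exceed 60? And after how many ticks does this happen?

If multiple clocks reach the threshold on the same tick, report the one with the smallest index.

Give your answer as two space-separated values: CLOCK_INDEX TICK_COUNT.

Answer: 3 39

Derivation:
clock 0: start=7, rate=0.8, needs 60-7 = 53; ticks = ceil(53/0.8) = ceil(66.2500) = 67; reading at tick 67 = 7 + 0.8*67 = 60.6000
clock 1: start=3, rate=1.25, needs 60-3 = 57; ticks = ceil(57/1.25) = ceil(45.6000) = 46; reading at tick 46 = 3 + 1.25*46 = 60.5000
clock 2: start=17, rate=1.1, needs 60-17 = 43; ticks = ceil(43/1.1) = ceil(39.0909) = 40; reading at tick 40 = 17 + 1.1*40 = 61.0000
clock 3: start=2, rate=1.5, needs 60-2 = 58; ticks = ceil(58/1.5) = ceil(38.6667) = 39; reading at tick 39 = 2 + 1.5*39 = 60.5000
Minimum tick count = 39; winners = [3]; smallest index = 3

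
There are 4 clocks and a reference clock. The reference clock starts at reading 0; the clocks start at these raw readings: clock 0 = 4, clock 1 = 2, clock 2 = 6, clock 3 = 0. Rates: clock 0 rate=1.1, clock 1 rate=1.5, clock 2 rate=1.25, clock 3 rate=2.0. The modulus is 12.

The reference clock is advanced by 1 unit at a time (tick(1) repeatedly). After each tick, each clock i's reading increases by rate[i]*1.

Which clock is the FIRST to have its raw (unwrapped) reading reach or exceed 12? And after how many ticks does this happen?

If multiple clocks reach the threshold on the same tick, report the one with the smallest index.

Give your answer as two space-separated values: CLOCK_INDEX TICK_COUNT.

clock 0: start=4, rate=1.1, needs 12-4 = 8; ticks = ceil(8/1.1) = ceil(7.2727) = 8; reading at tick 8 = 4 + 1.1*8 = 12.8000
clock 1: start=2, rate=1.5, needs 12-2 = 10; ticks = ceil(10/1.5) = ceil(6.6667) = 7; reading at tick 7 = 2 + 1.5*7 = 12.5000
clock 2: start=6, rate=1.25, needs 12-6 = 6; ticks = ceil(6/1.25) = ceil(4.8000) = 5; reading at tick 5 = 6 + 1.25*5 = 12.2500
clock 3: start=0, rate=2.0, needs 12-0 = 12; ticks = ceil(12/2.0) = ceil(6.0000) = 6; reading at tick 6 = 0 + 2.0*6 = 12.0000
Minimum tick count = 5; winners = [2]; smallest index = 2

Answer: 2 5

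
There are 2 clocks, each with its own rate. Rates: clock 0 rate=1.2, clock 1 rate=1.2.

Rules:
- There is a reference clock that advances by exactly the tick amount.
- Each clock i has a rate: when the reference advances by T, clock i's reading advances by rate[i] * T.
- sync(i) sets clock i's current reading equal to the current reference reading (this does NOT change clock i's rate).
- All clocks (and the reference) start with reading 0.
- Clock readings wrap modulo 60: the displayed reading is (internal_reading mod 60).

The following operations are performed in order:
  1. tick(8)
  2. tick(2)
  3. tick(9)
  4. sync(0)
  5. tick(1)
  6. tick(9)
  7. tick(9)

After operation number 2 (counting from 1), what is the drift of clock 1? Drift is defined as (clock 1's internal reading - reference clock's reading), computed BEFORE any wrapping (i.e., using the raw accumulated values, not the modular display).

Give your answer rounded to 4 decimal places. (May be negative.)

After op 1 tick(8): ref=8.0000 raw=[9.6000 9.6000]
After op 2 tick(2): ref=10.0000 raw=[12.0000 12.0000]
Drift of clock 1 after op 2: 12.0000 - 10.0000 = 2.0000

Answer: 2.0000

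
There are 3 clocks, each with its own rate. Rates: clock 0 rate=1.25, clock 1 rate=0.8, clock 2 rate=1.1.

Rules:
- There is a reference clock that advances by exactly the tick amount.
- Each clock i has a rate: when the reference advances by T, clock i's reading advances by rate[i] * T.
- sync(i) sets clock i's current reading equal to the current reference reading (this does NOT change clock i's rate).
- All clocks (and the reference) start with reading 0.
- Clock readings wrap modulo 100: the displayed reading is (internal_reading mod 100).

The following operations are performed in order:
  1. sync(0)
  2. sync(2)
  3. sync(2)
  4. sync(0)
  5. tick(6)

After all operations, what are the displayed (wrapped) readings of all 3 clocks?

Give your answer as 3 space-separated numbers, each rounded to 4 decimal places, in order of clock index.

Answer: 7.5000 4.8000 6.6000

Derivation:
After op 1 sync(0): ref=0.0000 raw=[0.0000 0.0000 0.0000]
After op 2 sync(2): ref=0.0000 raw=[0.0000 0.0000 0.0000]
After op 3 sync(2): ref=0.0000 raw=[0.0000 0.0000 0.0000]
After op 4 sync(0): ref=0.0000 raw=[0.0000 0.0000 0.0000]
After op 5 tick(6): ref=6.0000 raw=[7.5000 4.8000 6.6000]
Wrap final raw readings (mod 100): 7.5000 mod 100 = 7.5000; 4.8000 mod 100 = 4.8000; 6.6000 mod 100 = 6.6000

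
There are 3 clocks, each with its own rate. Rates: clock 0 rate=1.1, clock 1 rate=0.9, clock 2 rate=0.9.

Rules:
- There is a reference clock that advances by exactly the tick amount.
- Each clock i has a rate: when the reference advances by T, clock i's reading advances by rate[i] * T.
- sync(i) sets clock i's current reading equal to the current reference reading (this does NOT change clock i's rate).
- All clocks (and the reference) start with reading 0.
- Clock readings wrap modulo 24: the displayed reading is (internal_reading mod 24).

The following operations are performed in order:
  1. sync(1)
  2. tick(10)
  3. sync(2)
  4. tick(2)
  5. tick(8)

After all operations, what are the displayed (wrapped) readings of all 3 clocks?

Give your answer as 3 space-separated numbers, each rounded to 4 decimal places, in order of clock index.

Answer: 22.0000 18.0000 19.0000

Derivation:
After op 1 sync(1): ref=0.0000 raw=[0.0000 0.0000 0.0000]
After op 2 tick(10): ref=10.0000 raw=[11.0000 9.0000 9.0000]
After op 3 sync(2): ref=10.0000 raw=[11.0000 9.0000 10.0000]
After op 4 tick(2): ref=12.0000 raw=[13.2000 10.8000 11.8000]
After op 5 tick(8): ref=20.0000 raw=[22.0000 18.0000 19.0000]
Wrap final raw readings (mod 24): 22.0000 mod 24 = 22.0000; 18.0000 mod 24 = 18.0000; 19.0000 mod 24 = 19.0000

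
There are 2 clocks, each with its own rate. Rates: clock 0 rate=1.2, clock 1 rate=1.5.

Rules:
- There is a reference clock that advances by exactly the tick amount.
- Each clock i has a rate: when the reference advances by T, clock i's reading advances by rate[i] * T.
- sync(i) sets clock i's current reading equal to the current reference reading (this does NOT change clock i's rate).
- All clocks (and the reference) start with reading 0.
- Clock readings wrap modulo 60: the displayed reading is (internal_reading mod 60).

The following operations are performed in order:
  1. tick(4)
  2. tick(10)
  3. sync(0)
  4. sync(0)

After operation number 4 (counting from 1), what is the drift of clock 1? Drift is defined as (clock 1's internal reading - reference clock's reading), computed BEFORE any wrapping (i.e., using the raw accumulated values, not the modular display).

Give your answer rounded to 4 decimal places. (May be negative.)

After op 1 tick(4): ref=4.0000 raw=[4.8000 6.0000]
After op 2 tick(10): ref=14.0000 raw=[16.8000 21.0000]
After op 3 sync(0): ref=14.0000 raw=[14.0000 21.0000]
After op 4 sync(0): ref=14.0000 raw=[14.0000 21.0000]
Drift of clock 1 after op 4: 21.0000 - 14.0000 = 7.0000

Answer: 7.0000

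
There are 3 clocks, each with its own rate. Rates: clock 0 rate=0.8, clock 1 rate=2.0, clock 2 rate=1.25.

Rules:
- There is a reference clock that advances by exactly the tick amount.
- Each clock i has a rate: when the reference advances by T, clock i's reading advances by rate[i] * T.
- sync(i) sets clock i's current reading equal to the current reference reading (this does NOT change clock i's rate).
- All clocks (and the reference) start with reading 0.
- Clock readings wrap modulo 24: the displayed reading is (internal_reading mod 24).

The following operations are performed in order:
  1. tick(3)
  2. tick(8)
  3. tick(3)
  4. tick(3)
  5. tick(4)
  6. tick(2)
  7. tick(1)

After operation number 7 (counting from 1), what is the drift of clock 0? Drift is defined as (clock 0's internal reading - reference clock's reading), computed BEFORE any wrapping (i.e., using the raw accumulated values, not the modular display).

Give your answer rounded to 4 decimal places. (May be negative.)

After op 1 tick(3): ref=3.0000 raw=[2.4000 6.0000 3.7500]
After op 2 tick(8): ref=11.0000 raw=[8.8000 22.0000 13.7500]
After op 3 tick(3): ref=14.0000 raw=[11.2000 28.0000 17.5000]
After op 4 tick(3): ref=17.0000 raw=[13.6000 34.0000 21.2500]
After op 5 tick(4): ref=21.0000 raw=[16.8000 42.0000 26.2500]
After op 6 tick(2): ref=23.0000 raw=[18.4000 46.0000 28.7500]
After op 7 tick(1): ref=24.0000 raw=[19.2000 48.0000 30.0000]
Drift of clock 0 after op 7: 19.2000 - 24.0000 = -4.8000

Answer: -4.8000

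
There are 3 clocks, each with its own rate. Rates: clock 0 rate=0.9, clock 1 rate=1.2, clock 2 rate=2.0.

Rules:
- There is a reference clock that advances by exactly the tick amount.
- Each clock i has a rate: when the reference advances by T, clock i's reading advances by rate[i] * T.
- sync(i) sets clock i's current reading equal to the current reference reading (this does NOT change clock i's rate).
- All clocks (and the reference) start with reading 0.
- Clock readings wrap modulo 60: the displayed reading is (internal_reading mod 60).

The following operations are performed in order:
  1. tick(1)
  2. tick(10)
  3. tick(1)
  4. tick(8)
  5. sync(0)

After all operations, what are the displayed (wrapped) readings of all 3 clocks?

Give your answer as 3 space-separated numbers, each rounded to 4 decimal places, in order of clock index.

After op 1 tick(1): ref=1.0000 raw=[0.9000 1.2000 2.0000]
After op 2 tick(10): ref=11.0000 raw=[9.9000 13.2000 22.0000]
After op 3 tick(1): ref=12.0000 raw=[10.8000 14.4000 24.0000]
After op 4 tick(8): ref=20.0000 raw=[18.0000 24.0000 40.0000]
After op 5 sync(0): ref=20.0000 raw=[20.0000 24.0000 40.0000]
Wrap final raw readings (mod 60): 20.0000 mod 60 = 20.0000; 24.0000 mod 60 = 24.0000; 40.0000 mod 60 = 40.0000

Answer: 20.0000 24.0000 40.0000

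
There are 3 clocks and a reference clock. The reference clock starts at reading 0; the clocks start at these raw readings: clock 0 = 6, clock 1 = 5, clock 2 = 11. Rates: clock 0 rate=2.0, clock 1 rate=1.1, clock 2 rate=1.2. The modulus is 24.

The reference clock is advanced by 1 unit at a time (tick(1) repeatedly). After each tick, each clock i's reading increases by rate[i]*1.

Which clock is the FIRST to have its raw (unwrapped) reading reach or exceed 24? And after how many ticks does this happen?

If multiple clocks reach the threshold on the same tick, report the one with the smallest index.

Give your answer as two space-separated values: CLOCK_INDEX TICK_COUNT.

Answer: 0 9

Derivation:
clock 0: start=6, rate=2.0, needs 24-6 = 18; ticks = ceil(18/2.0) = ceil(9.0000) = 9; reading at tick 9 = 6 + 2.0*9 = 24.0000
clock 1: start=5, rate=1.1, needs 24-5 = 19; ticks = ceil(19/1.1) = ceil(17.2727) = 18; reading at tick 18 = 5 + 1.1*18 = 24.8000
clock 2: start=11, rate=1.2, needs 24-11 = 13; ticks = ceil(13/1.2) = ceil(10.8333) = 11; reading at tick 11 = 11 + 1.2*11 = 24.2000
Minimum tick count = 9; winners = [0]; smallest index = 0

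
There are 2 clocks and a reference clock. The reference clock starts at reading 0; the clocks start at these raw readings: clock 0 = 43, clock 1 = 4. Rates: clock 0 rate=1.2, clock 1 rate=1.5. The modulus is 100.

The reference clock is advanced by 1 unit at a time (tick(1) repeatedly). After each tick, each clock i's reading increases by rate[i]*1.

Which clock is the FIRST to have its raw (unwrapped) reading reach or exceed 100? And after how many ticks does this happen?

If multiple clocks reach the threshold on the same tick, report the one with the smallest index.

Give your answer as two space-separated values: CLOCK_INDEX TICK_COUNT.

Answer: 0 48

Derivation:
clock 0: start=43, rate=1.2, needs 100-43 = 57; ticks = ceil(57/1.2) = ceil(47.5000) = 48; reading at tick 48 = 43 + 1.2*48 = 100.6000
clock 1: start=4, rate=1.5, needs 100-4 = 96; ticks = ceil(96/1.5) = ceil(64.0000) = 64; reading at tick 64 = 4 + 1.5*64 = 100.0000
Minimum tick count = 48; winners = [0]; smallest index = 0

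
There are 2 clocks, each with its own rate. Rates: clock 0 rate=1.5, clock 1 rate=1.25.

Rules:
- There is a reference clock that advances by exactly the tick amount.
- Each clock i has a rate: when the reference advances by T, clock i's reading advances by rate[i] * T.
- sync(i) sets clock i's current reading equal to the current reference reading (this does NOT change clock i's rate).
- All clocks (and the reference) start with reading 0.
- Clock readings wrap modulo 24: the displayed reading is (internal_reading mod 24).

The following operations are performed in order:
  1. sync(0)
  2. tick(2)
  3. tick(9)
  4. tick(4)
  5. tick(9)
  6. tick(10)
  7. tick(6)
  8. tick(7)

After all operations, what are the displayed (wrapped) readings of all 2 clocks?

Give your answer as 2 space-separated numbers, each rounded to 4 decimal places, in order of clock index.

Answer: 22.5000 10.7500

Derivation:
After op 1 sync(0): ref=0.0000 raw=[0.0000 0.0000]
After op 2 tick(2): ref=2.0000 raw=[3.0000 2.5000]
After op 3 tick(9): ref=11.0000 raw=[16.5000 13.7500]
After op 4 tick(4): ref=15.0000 raw=[22.5000 18.7500]
After op 5 tick(9): ref=24.0000 raw=[36.0000 30.0000]
After op 6 tick(10): ref=34.0000 raw=[51.0000 42.5000]
After op 7 tick(6): ref=40.0000 raw=[60.0000 50.0000]
After op 8 tick(7): ref=47.0000 raw=[70.5000 58.7500]
Wrap final raw readings (mod 24): 70.5000 mod 24 = 22.5000; 58.7500 mod 24 = 10.7500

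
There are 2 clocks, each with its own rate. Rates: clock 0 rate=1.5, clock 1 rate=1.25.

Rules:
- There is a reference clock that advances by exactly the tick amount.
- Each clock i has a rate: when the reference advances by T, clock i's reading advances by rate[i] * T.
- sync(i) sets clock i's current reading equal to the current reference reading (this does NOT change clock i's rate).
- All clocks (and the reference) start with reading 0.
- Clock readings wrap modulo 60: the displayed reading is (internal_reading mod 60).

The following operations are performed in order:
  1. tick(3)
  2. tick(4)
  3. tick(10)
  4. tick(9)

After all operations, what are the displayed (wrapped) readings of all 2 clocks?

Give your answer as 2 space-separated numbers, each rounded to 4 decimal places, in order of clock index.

Answer: 39.0000 32.5000

Derivation:
After op 1 tick(3): ref=3.0000 raw=[4.5000 3.7500]
After op 2 tick(4): ref=7.0000 raw=[10.5000 8.7500]
After op 3 tick(10): ref=17.0000 raw=[25.5000 21.2500]
After op 4 tick(9): ref=26.0000 raw=[39.0000 32.5000]
Wrap final raw readings (mod 60): 39.0000 mod 60 = 39.0000; 32.5000 mod 60 = 32.5000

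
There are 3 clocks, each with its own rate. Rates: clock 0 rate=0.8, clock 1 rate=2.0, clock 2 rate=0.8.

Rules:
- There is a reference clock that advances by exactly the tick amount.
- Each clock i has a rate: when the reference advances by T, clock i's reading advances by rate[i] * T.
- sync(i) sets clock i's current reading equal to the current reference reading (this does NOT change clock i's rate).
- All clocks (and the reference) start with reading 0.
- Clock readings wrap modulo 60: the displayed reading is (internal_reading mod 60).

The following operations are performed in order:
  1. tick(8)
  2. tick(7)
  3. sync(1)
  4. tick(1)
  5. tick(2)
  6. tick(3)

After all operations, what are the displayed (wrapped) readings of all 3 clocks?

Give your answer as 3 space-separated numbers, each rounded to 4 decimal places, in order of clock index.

After op 1 tick(8): ref=8.0000 raw=[6.4000 16.0000 6.4000]
After op 2 tick(7): ref=15.0000 raw=[12.0000 30.0000 12.0000]
After op 3 sync(1): ref=15.0000 raw=[12.0000 15.0000 12.0000]
After op 4 tick(1): ref=16.0000 raw=[12.8000 17.0000 12.8000]
After op 5 tick(2): ref=18.0000 raw=[14.4000 21.0000 14.4000]
After op 6 tick(3): ref=21.0000 raw=[16.8000 27.0000 16.8000]
Wrap final raw readings (mod 60): 16.8000 mod 60 = 16.8000; 27.0000 mod 60 = 27.0000; 16.8000 mod 60 = 16.8000

Answer: 16.8000 27.0000 16.8000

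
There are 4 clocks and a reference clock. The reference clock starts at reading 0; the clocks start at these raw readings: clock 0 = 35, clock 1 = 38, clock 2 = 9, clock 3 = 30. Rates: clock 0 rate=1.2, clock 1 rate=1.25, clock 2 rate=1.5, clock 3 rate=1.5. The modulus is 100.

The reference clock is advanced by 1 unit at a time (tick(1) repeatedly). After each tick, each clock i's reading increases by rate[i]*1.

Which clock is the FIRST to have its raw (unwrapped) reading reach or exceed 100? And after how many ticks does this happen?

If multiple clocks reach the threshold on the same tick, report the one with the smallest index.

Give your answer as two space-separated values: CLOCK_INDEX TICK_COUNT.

Answer: 3 47

Derivation:
clock 0: start=35, rate=1.2, needs 100-35 = 65; ticks = ceil(65/1.2) = ceil(54.1667) = 55; reading at tick 55 = 35 + 1.2*55 = 101.0000
clock 1: start=38, rate=1.25, needs 100-38 = 62; ticks = ceil(62/1.25) = ceil(49.6000) = 50; reading at tick 50 = 38 + 1.25*50 = 100.5000
clock 2: start=9, rate=1.5, needs 100-9 = 91; ticks = ceil(91/1.5) = ceil(60.6667) = 61; reading at tick 61 = 9 + 1.5*61 = 100.5000
clock 3: start=30, rate=1.5, needs 100-30 = 70; ticks = ceil(70/1.5) = ceil(46.6667) = 47; reading at tick 47 = 30 + 1.5*47 = 100.5000
Minimum tick count = 47; winners = [3]; smallest index = 3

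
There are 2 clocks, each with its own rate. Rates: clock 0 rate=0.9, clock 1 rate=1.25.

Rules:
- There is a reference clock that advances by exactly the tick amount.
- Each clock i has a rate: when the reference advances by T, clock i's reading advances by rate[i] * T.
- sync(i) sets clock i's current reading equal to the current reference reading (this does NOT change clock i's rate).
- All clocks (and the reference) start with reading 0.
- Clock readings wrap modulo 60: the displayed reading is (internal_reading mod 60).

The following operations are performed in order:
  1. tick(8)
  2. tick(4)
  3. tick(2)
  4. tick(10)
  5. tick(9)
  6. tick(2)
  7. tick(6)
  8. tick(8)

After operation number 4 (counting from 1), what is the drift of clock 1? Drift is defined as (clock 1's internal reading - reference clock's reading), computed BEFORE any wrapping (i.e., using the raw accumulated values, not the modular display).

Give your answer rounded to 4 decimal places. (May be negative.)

Answer: 6.0000

Derivation:
After op 1 tick(8): ref=8.0000 raw=[7.2000 10.0000]
After op 2 tick(4): ref=12.0000 raw=[10.8000 15.0000]
After op 3 tick(2): ref=14.0000 raw=[12.6000 17.5000]
After op 4 tick(10): ref=24.0000 raw=[21.6000 30.0000]
Drift of clock 1 after op 4: 30.0000 - 24.0000 = 6.0000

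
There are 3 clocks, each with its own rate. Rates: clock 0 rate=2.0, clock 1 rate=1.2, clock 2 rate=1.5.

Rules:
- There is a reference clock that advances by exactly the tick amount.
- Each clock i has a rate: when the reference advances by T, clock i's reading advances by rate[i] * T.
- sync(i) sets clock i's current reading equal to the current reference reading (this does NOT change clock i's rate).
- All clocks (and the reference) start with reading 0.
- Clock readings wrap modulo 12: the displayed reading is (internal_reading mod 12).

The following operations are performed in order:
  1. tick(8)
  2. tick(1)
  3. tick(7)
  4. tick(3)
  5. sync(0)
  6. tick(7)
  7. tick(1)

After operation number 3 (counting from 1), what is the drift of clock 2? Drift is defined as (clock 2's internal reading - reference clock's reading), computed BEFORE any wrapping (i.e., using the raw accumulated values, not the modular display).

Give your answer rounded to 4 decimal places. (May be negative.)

After op 1 tick(8): ref=8.0000 raw=[16.0000 9.6000 12.0000]
After op 2 tick(1): ref=9.0000 raw=[18.0000 10.8000 13.5000]
After op 3 tick(7): ref=16.0000 raw=[32.0000 19.2000 24.0000]
Drift of clock 2 after op 3: 24.0000 - 16.0000 = 8.0000

Answer: 8.0000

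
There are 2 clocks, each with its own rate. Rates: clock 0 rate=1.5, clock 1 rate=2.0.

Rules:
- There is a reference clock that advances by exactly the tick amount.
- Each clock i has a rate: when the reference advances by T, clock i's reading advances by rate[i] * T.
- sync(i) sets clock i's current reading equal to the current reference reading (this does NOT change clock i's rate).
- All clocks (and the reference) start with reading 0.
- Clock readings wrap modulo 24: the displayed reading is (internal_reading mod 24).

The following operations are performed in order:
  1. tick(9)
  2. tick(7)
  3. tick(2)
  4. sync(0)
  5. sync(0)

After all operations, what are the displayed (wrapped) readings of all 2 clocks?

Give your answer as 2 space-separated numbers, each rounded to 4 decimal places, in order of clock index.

After op 1 tick(9): ref=9.0000 raw=[13.5000 18.0000]
After op 2 tick(7): ref=16.0000 raw=[24.0000 32.0000]
After op 3 tick(2): ref=18.0000 raw=[27.0000 36.0000]
After op 4 sync(0): ref=18.0000 raw=[18.0000 36.0000]
After op 5 sync(0): ref=18.0000 raw=[18.0000 36.0000]
Wrap final raw readings (mod 24): 18.0000 mod 24 = 18.0000; 36.0000 mod 24 = 12.0000

Answer: 18.0000 12.0000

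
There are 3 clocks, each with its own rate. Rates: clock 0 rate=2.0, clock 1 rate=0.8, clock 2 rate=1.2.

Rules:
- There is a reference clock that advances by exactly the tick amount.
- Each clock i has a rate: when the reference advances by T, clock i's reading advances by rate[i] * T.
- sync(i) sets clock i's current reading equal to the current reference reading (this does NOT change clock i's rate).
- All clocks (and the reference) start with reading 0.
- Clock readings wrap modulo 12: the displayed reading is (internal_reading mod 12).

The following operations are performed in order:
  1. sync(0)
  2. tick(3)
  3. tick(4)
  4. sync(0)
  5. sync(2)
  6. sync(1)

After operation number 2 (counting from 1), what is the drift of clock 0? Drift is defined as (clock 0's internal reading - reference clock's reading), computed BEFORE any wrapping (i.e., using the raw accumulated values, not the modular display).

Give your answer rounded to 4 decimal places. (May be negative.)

After op 1 sync(0): ref=0.0000 raw=[0.0000 0.0000 0.0000]
After op 2 tick(3): ref=3.0000 raw=[6.0000 2.4000 3.6000]
Drift of clock 0 after op 2: 6.0000 - 3.0000 = 3.0000

Answer: 3.0000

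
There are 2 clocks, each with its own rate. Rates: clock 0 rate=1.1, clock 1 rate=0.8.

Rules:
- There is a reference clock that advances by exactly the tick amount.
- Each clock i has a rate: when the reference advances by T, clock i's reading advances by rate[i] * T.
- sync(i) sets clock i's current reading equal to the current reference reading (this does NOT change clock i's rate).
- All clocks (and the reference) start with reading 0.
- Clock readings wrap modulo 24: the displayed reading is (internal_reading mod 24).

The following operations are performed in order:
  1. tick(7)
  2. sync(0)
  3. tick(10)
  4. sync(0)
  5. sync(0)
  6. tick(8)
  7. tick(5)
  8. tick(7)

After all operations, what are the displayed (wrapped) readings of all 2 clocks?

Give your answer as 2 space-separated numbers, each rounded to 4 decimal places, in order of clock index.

After op 1 tick(7): ref=7.0000 raw=[7.7000 5.6000]
After op 2 sync(0): ref=7.0000 raw=[7.0000 5.6000]
After op 3 tick(10): ref=17.0000 raw=[18.0000 13.6000]
After op 4 sync(0): ref=17.0000 raw=[17.0000 13.6000]
After op 5 sync(0): ref=17.0000 raw=[17.0000 13.6000]
After op 6 tick(8): ref=25.0000 raw=[25.8000 20.0000]
After op 7 tick(5): ref=30.0000 raw=[31.3000 24.0000]
After op 8 tick(7): ref=37.0000 raw=[39.0000 29.6000]
Wrap final raw readings (mod 24): 39.0000 mod 24 = 15.0000; 29.6000 mod 24 = 5.6000

Answer: 15.0000 5.6000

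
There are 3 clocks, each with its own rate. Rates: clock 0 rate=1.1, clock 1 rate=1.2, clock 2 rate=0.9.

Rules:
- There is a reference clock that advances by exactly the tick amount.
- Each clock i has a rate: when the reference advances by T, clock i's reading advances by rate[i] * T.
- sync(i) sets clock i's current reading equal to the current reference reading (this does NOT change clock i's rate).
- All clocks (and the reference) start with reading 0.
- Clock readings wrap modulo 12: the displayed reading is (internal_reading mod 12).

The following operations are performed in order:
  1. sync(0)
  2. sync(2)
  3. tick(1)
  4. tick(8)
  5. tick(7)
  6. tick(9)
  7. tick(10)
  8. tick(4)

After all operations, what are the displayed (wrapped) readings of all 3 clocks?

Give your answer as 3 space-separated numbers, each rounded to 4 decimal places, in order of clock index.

After op 1 sync(0): ref=0.0000 raw=[0.0000 0.0000 0.0000]
After op 2 sync(2): ref=0.0000 raw=[0.0000 0.0000 0.0000]
After op 3 tick(1): ref=1.0000 raw=[1.1000 1.2000 0.9000]
After op 4 tick(8): ref=9.0000 raw=[9.9000 10.8000 8.1000]
After op 5 tick(7): ref=16.0000 raw=[17.6000 19.2000 14.4000]
After op 6 tick(9): ref=25.0000 raw=[27.5000 30.0000 22.5000]
After op 7 tick(10): ref=35.0000 raw=[38.5000 42.0000 31.5000]
After op 8 tick(4): ref=39.0000 raw=[42.9000 46.8000 35.1000]
Wrap final raw readings (mod 12): 42.9000 mod 12 = 6.9000; 46.8000 mod 12 = 10.8000; 35.1000 mod 12 = 11.1000

Answer: 6.9000 10.8000 11.1000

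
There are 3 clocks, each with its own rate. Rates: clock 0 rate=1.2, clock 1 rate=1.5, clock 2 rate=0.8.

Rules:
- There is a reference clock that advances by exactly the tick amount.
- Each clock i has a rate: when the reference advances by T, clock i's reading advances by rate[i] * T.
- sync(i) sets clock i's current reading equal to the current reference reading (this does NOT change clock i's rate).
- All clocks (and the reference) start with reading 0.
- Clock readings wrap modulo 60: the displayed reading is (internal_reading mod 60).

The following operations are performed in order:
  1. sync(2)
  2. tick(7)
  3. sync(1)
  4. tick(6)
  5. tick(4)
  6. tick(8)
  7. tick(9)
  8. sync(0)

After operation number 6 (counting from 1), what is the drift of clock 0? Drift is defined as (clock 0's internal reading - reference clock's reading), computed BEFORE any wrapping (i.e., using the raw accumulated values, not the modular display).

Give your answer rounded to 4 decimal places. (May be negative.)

Answer: 5.0000

Derivation:
After op 1 sync(2): ref=0.0000 raw=[0.0000 0.0000 0.0000]
After op 2 tick(7): ref=7.0000 raw=[8.4000 10.5000 5.6000]
After op 3 sync(1): ref=7.0000 raw=[8.4000 7.0000 5.6000]
After op 4 tick(6): ref=13.0000 raw=[15.6000 16.0000 10.4000]
After op 5 tick(4): ref=17.0000 raw=[20.4000 22.0000 13.6000]
After op 6 tick(8): ref=25.0000 raw=[30.0000 34.0000 20.0000]
Drift of clock 0 after op 6: 30.0000 - 25.0000 = 5.0000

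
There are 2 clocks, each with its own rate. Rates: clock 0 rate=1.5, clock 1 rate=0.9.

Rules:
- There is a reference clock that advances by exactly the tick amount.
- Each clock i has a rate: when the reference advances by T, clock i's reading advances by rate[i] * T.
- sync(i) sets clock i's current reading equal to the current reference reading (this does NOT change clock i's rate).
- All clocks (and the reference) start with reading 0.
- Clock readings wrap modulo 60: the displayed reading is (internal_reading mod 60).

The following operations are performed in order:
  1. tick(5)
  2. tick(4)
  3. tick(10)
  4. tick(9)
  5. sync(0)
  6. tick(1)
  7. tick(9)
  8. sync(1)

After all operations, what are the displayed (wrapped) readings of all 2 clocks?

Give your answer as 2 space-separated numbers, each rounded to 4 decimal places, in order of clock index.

Answer: 43.0000 38.0000

Derivation:
After op 1 tick(5): ref=5.0000 raw=[7.5000 4.5000]
After op 2 tick(4): ref=9.0000 raw=[13.5000 8.1000]
After op 3 tick(10): ref=19.0000 raw=[28.5000 17.1000]
After op 4 tick(9): ref=28.0000 raw=[42.0000 25.2000]
After op 5 sync(0): ref=28.0000 raw=[28.0000 25.2000]
After op 6 tick(1): ref=29.0000 raw=[29.5000 26.1000]
After op 7 tick(9): ref=38.0000 raw=[43.0000 34.2000]
After op 8 sync(1): ref=38.0000 raw=[43.0000 38.0000]
Wrap final raw readings (mod 60): 43.0000 mod 60 = 43.0000; 38.0000 mod 60 = 38.0000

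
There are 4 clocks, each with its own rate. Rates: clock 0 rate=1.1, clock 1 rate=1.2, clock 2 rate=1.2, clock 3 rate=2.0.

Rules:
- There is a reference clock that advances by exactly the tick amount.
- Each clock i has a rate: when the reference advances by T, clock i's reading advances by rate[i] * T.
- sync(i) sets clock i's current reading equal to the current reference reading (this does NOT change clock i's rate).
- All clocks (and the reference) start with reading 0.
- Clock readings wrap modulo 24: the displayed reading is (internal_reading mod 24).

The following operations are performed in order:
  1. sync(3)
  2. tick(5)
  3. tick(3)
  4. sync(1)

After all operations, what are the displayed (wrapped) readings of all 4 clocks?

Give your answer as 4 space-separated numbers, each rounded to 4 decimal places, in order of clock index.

Answer: 8.8000 8.0000 9.6000 16.0000

Derivation:
After op 1 sync(3): ref=0.0000 raw=[0.0000 0.0000 0.0000 0.0000]
After op 2 tick(5): ref=5.0000 raw=[5.5000 6.0000 6.0000 10.0000]
After op 3 tick(3): ref=8.0000 raw=[8.8000 9.6000 9.6000 16.0000]
After op 4 sync(1): ref=8.0000 raw=[8.8000 8.0000 9.6000 16.0000]
Wrap final raw readings (mod 24): 8.8000 mod 24 = 8.8000; 8.0000 mod 24 = 8.0000; 9.6000 mod 24 = 9.6000; 16.0000 mod 24 = 16.0000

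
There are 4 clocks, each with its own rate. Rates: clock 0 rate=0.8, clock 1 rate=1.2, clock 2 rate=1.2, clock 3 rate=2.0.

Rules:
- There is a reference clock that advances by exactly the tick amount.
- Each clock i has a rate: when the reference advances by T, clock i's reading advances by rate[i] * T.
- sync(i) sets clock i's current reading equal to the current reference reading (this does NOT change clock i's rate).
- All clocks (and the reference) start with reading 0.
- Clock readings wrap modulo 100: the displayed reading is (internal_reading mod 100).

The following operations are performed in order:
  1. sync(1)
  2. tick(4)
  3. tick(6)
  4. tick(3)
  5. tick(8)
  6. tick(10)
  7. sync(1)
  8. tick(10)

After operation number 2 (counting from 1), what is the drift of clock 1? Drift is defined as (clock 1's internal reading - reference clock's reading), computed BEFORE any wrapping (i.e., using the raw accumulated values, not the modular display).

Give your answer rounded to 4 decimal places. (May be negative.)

Answer: 0.8000

Derivation:
After op 1 sync(1): ref=0.0000 raw=[0.0000 0.0000 0.0000 0.0000]
After op 2 tick(4): ref=4.0000 raw=[3.2000 4.8000 4.8000 8.0000]
Drift of clock 1 after op 2: 4.8000 - 4.0000 = 0.8000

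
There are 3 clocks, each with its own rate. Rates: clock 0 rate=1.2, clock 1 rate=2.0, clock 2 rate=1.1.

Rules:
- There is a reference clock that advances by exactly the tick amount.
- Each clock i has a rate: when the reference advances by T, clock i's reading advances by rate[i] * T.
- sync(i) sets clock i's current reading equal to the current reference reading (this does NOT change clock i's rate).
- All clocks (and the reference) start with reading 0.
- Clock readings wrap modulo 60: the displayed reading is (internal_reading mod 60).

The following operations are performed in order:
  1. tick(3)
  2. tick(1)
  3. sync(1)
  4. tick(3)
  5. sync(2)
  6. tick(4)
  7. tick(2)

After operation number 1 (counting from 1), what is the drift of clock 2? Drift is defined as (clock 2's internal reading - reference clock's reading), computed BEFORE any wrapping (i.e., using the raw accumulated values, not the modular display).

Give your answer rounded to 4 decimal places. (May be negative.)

After op 1 tick(3): ref=3.0000 raw=[3.6000 6.0000 3.3000]
Drift of clock 2 after op 1: 3.3000 - 3.0000 = 0.3000

Answer: 0.3000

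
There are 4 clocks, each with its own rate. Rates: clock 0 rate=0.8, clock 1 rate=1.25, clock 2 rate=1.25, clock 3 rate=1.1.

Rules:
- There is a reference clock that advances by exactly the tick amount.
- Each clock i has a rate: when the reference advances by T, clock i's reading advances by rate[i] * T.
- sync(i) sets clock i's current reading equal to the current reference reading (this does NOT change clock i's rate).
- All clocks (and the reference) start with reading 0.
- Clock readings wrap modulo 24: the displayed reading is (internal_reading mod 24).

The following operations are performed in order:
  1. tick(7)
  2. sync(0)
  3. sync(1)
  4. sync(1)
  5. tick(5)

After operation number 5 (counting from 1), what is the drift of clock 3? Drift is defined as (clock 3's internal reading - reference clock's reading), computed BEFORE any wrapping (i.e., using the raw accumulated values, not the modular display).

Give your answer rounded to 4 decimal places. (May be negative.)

After op 1 tick(7): ref=7.0000 raw=[5.6000 8.7500 8.7500 7.7000]
After op 2 sync(0): ref=7.0000 raw=[7.0000 8.7500 8.7500 7.7000]
After op 3 sync(1): ref=7.0000 raw=[7.0000 7.0000 8.7500 7.7000]
After op 4 sync(1): ref=7.0000 raw=[7.0000 7.0000 8.7500 7.7000]
After op 5 tick(5): ref=12.0000 raw=[11.0000 13.2500 15.0000 13.2000]
Drift of clock 3 after op 5: 13.2000 - 12.0000 = 1.2000

Answer: 1.2000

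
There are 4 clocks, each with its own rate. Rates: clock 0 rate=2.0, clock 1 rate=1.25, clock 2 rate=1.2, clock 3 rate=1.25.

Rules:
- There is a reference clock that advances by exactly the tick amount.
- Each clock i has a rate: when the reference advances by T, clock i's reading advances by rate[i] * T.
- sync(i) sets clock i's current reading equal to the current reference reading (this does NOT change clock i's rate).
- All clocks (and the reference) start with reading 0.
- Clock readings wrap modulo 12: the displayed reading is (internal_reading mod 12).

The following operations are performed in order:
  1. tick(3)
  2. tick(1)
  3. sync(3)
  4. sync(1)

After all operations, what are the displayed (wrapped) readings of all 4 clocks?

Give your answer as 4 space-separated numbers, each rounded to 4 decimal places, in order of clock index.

After op 1 tick(3): ref=3.0000 raw=[6.0000 3.7500 3.6000 3.7500]
After op 2 tick(1): ref=4.0000 raw=[8.0000 5.0000 4.8000 5.0000]
After op 3 sync(3): ref=4.0000 raw=[8.0000 5.0000 4.8000 4.0000]
After op 4 sync(1): ref=4.0000 raw=[8.0000 4.0000 4.8000 4.0000]
Wrap final raw readings (mod 12): 8.0000 mod 12 = 8.0000; 4.0000 mod 12 = 4.0000; 4.8000 mod 12 = 4.8000; 4.0000 mod 12 = 4.0000

Answer: 8.0000 4.0000 4.8000 4.0000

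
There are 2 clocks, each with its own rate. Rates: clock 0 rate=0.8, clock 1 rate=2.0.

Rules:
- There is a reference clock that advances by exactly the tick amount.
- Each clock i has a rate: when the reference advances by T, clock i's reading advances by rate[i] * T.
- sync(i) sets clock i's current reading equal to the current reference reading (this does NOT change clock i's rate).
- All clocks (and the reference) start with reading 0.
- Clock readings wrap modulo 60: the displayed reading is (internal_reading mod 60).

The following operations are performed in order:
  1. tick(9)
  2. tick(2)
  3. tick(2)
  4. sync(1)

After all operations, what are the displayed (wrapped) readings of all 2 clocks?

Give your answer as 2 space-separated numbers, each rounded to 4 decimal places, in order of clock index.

Answer: 10.4000 13.0000

Derivation:
After op 1 tick(9): ref=9.0000 raw=[7.2000 18.0000]
After op 2 tick(2): ref=11.0000 raw=[8.8000 22.0000]
After op 3 tick(2): ref=13.0000 raw=[10.4000 26.0000]
After op 4 sync(1): ref=13.0000 raw=[10.4000 13.0000]
Wrap final raw readings (mod 60): 10.4000 mod 60 = 10.4000; 13.0000 mod 60 = 13.0000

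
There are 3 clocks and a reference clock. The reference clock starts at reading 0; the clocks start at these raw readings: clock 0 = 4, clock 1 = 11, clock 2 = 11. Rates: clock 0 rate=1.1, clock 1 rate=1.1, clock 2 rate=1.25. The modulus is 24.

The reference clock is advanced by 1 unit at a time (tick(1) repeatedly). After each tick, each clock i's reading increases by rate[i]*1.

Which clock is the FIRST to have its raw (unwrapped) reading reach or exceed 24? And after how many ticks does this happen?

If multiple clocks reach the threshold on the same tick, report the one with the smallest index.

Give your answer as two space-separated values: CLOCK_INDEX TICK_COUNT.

clock 0: start=4, rate=1.1, needs 24-4 = 20; ticks = ceil(20/1.1) = ceil(18.1818) = 19; reading at tick 19 = 4 + 1.1*19 = 24.9000
clock 1: start=11, rate=1.1, needs 24-11 = 13; ticks = ceil(13/1.1) = ceil(11.8182) = 12; reading at tick 12 = 11 + 1.1*12 = 24.2000
clock 2: start=11, rate=1.25, needs 24-11 = 13; ticks = ceil(13/1.25) = ceil(10.4000) = 11; reading at tick 11 = 11 + 1.25*11 = 24.7500
Minimum tick count = 11; winners = [2]; smallest index = 2

Answer: 2 11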